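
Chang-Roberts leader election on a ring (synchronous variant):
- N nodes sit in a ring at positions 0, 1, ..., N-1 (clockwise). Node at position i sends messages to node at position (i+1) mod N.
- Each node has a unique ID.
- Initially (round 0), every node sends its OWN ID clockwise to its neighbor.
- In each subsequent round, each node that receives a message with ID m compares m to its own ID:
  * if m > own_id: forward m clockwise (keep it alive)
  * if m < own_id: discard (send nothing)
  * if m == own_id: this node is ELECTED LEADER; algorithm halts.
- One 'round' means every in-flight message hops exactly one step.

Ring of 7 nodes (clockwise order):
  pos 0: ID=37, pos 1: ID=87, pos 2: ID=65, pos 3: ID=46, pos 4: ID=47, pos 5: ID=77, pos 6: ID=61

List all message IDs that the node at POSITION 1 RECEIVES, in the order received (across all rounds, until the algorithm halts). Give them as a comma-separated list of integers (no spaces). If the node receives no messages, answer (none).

Round 1: pos1(id87) recv 37: drop; pos2(id65) recv 87: fwd; pos3(id46) recv 65: fwd; pos4(id47) recv 46: drop; pos5(id77) recv 47: drop; pos6(id61) recv 77: fwd; pos0(id37) recv 61: fwd
Round 2: pos3(id46) recv 87: fwd; pos4(id47) recv 65: fwd; pos0(id37) recv 77: fwd; pos1(id87) recv 61: drop
Round 3: pos4(id47) recv 87: fwd; pos5(id77) recv 65: drop; pos1(id87) recv 77: drop
Round 4: pos5(id77) recv 87: fwd
Round 5: pos6(id61) recv 87: fwd
Round 6: pos0(id37) recv 87: fwd
Round 7: pos1(id87) recv 87: ELECTED

Answer: 37,61,77,87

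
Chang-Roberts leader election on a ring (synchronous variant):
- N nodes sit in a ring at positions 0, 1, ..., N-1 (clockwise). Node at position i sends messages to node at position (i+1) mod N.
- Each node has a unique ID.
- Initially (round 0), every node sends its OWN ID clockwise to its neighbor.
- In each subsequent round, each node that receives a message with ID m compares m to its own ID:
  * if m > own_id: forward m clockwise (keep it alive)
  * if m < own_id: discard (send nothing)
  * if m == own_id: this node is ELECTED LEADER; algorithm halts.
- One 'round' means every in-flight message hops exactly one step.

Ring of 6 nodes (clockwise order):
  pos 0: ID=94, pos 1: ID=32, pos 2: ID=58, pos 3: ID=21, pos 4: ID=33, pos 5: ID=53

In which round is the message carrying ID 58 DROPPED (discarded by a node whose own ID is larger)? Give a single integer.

Round 1: pos1(id32) recv 94: fwd; pos2(id58) recv 32: drop; pos3(id21) recv 58: fwd; pos4(id33) recv 21: drop; pos5(id53) recv 33: drop; pos0(id94) recv 53: drop
Round 2: pos2(id58) recv 94: fwd; pos4(id33) recv 58: fwd
Round 3: pos3(id21) recv 94: fwd; pos5(id53) recv 58: fwd
Round 4: pos4(id33) recv 94: fwd; pos0(id94) recv 58: drop
Round 5: pos5(id53) recv 94: fwd
Round 6: pos0(id94) recv 94: ELECTED
Message ID 58 originates at pos 2; dropped at pos 0 in round 4

Answer: 4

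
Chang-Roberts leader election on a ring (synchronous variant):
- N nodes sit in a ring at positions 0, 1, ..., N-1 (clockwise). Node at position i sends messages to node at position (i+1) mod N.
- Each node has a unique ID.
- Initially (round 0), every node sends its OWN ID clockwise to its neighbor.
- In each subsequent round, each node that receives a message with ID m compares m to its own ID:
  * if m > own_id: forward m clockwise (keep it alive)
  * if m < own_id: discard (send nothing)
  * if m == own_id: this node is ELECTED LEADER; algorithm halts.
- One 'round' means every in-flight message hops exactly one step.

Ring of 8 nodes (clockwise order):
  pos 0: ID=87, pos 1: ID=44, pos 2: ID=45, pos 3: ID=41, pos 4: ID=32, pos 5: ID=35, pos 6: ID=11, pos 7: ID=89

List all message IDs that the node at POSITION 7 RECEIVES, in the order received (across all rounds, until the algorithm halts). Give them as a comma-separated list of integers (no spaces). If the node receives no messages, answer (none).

Round 1: pos1(id44) recv 87: fwd; pos2(id45) recv 44: drop; pos3(id41) recv 45: fwd; pos4(id32) recv 41: fwd; pos5(id35) recv 32: drop; pos6(id11) recv 35: fwd; pos7(id89) recv 11: drop; pos0(id87) recv 89: fwd
Round 2: pos2(id45) recv 87: fwd; pos4(id32) recv 45: fwd; pos5(id35) recv 41: fwd; pos7(id89) recv 35: drop; pos1(id44) recv 89: fwd
Round 3: pos3(id41) recv 87: fwd; pos5(id35) recv 45: fwd; pos6(id11) recv 41: fwd; pos2(id45) recv 89: fwd
Round 4: pos4(id32) recv 87: fwd; pos6(id11) recv 45: fwd; pos7(id89) recv 41: drop; pos3(id41) recv 89: fwd
Round 5: pos5(id35) recv 87: fwd; pos7(id89) recv 45: drop; pos4(id32) recv 89: fwd
Round 6: pos6(id11) recv 87: fwd; pos5(id35) recv 89: fwd
Round 7: pos7(id89) recv 87: drop; pos6(id11) recv 89: fwd
Round 8: pos7(id89) recv 89: ELECTED

Answer: 11,35,41,45,87,89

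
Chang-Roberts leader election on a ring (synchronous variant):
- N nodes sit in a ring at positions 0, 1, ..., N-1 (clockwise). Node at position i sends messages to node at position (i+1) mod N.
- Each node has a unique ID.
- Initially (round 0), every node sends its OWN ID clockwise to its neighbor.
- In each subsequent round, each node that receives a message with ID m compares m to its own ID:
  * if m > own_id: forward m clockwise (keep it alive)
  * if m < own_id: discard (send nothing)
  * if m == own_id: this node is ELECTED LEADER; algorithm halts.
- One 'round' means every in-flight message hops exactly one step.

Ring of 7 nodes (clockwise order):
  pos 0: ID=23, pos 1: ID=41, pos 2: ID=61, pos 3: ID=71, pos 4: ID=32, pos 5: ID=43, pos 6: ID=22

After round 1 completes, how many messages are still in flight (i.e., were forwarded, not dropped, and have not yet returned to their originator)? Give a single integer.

Round 1: pos1(id41) recv 23: drop; pos2(id61) recv 41: drop; pos3(id71) recv 61: drop; pos4(id32) recv 71: fwd; pos5(id43) recv 32: drop; pos6(id22) recv 43: fwd; pos0(id23) recv 22: drop
After round 1: 2 messages still in flight

Answer: 2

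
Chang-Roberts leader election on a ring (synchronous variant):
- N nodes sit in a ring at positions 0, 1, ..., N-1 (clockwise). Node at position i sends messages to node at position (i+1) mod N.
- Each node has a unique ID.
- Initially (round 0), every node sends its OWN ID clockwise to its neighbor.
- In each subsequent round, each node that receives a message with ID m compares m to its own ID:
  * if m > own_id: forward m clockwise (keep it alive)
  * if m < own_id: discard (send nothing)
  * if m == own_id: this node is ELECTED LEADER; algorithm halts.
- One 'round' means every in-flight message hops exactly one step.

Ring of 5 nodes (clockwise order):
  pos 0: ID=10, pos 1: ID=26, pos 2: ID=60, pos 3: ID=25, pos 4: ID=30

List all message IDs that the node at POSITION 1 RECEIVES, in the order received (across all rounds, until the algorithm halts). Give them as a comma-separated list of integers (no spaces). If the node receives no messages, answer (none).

Round 1: pos1(id26) recv 10: drop; pos2(id60) recv 26: drop; pos3(id25) recv 60: fwd; pos4(id30) recv 25: drop; pos0(id10) recv 30: fwd
Round 2: pos4(id30) recv 60: fwd; pos1(id26) recv 30: fwd
Round 3: pos0(id10) recv 60: fwd; pos2(id60) recv 30: drop
Round 4: pos1(id26) recv 60: fwd
Round 5: pos2(id60) recv 60: ELECTED

Answer: 10,30,60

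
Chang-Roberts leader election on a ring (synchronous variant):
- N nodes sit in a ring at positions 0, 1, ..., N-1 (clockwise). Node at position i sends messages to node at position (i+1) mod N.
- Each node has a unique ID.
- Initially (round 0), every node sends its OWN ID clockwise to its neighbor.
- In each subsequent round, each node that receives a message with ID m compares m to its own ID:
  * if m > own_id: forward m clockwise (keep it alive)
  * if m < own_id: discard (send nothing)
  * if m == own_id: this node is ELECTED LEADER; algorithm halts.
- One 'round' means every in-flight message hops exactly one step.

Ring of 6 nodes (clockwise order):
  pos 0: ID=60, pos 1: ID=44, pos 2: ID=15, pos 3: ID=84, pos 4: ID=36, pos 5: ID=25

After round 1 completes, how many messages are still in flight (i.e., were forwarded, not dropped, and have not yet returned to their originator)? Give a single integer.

Answer: 4

Derivation:
Round 1: pos1(id44) recv 60: fwd; pos2(id15) recv 44: fwd; pos3(id84) recv 15: drop; pos4(id36) recv 84: fwd; pos5(id25) recv 36: fwd; pos0(id60) recv 25: drop
After round 1: 4 messages still in flight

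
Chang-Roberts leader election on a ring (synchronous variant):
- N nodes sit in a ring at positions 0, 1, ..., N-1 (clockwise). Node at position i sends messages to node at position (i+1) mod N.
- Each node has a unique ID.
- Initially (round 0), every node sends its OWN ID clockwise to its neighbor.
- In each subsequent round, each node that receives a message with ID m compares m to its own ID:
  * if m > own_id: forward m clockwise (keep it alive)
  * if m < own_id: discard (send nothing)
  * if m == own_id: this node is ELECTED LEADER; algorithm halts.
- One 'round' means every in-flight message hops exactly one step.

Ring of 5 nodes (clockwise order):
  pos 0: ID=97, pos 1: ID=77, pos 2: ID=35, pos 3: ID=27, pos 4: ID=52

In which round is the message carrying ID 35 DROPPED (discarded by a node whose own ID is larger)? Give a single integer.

Answer: 2

Derivation:
Round 1: pos1(id77) recv 97: fwd; pos2(id35) recv 77: fwd; pos3(id27) recv 35: fwd; pos4(id52) recv 27: drop; pos0(id97) recv 52: drop
Round 2: pos2(id35) recv 97: fwd; pos3(id27) recv 77: fwd; pos4(id52) recv 35: drop
Round 3: pos3(id27) recv 97: fwd; pos4(id52) recv 77: fwd
Round 4: pos4(id52) recv 97: fwd; pos0(id97) recv 77: drop
Round 5: pos0(id97) recv 97: ELECTED
Message ID 35 originates at pos 2; dropped at pos 4 in round 2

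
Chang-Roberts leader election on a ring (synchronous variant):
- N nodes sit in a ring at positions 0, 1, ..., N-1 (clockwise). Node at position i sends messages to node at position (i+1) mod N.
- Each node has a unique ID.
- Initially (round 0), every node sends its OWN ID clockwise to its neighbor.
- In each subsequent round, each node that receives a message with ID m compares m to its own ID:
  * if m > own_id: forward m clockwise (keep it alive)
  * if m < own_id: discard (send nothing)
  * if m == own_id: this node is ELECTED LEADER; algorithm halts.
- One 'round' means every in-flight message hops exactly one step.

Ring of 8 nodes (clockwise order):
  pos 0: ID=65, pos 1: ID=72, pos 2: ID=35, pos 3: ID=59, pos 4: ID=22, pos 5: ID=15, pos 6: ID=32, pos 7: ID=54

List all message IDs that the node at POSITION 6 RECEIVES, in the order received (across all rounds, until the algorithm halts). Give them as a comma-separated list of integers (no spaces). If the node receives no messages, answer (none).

Round 1: pos1(id72) recv 65: drop; pos2(id35) recv 72: fwd; pos3(id59) recv 35: drop; pos4(id22) recv 59: fwd; pos5(id15) recv 22: fwd; pos6(id32) recv 15: drop; pos7(id54) recv 32: drop; pos0(id65) recv 54: drop
Round 2: pos3(id59) recv 72: fwd; pos5(id15) recv 59: fwd; pos6(id32) recv 22: drop
Round 3: pos4(id22) recv 72: fwd; pos6(id32) recv 59: fwd
Round 4: pos5(id15) recv 72: fwd; pos7(id54) recv 59: fwd
Round 5: pos6(id32) recv 72: fwd; pos0(id65) recv 59: drop
Round 6: pos7(id54) recv 72: fwd
Round 7: pos0(id65) recv 72: fwd
Round 8: pos1(id72) recv 72: ELECTED

Answer: 15,22,59,72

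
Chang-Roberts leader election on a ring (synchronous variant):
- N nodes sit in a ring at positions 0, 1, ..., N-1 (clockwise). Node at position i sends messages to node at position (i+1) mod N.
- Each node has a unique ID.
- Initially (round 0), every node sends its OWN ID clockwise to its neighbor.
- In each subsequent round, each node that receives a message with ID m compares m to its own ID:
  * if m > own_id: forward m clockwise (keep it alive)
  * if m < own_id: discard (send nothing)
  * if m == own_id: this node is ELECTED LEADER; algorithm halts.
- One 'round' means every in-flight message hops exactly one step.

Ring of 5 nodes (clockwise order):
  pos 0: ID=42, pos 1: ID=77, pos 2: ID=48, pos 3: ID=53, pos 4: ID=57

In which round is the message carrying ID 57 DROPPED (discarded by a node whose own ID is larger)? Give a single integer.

Round 1: pos1(id77) recv 42: drop; pos2(id48) recv 77: fwd; pos3(id53) recv 48: drop; pos4(id57) recv 53: drop; pos0(id42) recv 57: fwd
Round 2: pos3(id53) recv 77: fwd; pos1(id77) recv 57: drop
Round 3: pos4(id57) recv 77: fwd
Round 4: pos0(id42) recv 77: fwd
Round 5: pos1(id77) recv 77: ELECTED
Message ID 57 originates at pos 4; dropped at pos 1 in round 2

Answer: 2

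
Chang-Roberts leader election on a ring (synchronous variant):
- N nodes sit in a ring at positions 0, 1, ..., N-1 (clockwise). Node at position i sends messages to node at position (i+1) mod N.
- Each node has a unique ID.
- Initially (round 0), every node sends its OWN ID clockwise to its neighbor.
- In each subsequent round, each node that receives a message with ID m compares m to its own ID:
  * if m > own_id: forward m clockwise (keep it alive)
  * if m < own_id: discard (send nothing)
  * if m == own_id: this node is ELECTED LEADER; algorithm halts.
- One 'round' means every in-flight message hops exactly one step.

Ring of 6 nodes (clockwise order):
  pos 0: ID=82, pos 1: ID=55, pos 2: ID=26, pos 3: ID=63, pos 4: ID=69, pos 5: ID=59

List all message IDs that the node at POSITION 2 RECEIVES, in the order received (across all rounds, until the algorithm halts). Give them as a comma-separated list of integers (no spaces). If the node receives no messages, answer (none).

Round 1: pos1(id55) recv 82: fwd; pos2(id26) recv 55: fwd; pos3(id63) recv 26: drop; pos4(id69) recv 63: drop; pos5(id59) recv 69: fwd; pos0(id82) recv 59: drop
Round 2: pos2(id26) recv 82: fwd; pos3(id63) recv 55: drop; pos0(id82) recv 69: drop
Round 3: pos3(id63) recv 82: fwd
Round 4: pos4(id69) recv 82: fwd
Round 5: pos5(id59) recv 82: fwd
Round 6: pos0(id82) recv 82: ELECTED

Answer: 55,82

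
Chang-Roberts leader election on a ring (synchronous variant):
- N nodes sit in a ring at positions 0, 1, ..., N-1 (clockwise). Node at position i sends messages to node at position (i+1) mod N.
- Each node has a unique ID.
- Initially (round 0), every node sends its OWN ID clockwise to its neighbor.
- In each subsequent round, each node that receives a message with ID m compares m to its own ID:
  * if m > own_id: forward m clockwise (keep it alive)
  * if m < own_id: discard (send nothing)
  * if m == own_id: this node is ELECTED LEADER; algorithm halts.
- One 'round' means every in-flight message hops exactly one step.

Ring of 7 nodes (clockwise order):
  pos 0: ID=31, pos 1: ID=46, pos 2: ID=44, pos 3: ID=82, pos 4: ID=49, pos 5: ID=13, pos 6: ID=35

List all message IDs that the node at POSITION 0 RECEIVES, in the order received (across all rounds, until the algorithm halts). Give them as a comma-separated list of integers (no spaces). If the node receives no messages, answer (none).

Answer: 35,49,82

Derivation:
Round 1: pos1(id46) recv 31: drop; pos2(id44) recv 46: fwd; pos3(id82) recv 44: drop; pos4(id49) recv 82: fwd; pos5(id13) recv 49: fwd; pos6(id35) recv 13: drop; pos0(id31) recv 35: fwd
Round 2: pos3(id82) recv 46: drop; pos5(id13) recv 82: fwd; pos6(id35) recv 49: fwd; pos1(id46) recv 35: drop
Round 3: pos6(id35) recv 82: fwd; pos0(id31) recv 49: fwd
Round 4: pos0(id31) recv 82: fwd; pos1(id46) recv 49: fwd
Round 5: pos1(id46) recv 82: fwd; pos2(id44) recv 49: fwd
Round 6: pos2(id44) recv 82: fwd; pos3(id82) recv 49: drop
Round 7: pos3(id82) recv 82: ELECTED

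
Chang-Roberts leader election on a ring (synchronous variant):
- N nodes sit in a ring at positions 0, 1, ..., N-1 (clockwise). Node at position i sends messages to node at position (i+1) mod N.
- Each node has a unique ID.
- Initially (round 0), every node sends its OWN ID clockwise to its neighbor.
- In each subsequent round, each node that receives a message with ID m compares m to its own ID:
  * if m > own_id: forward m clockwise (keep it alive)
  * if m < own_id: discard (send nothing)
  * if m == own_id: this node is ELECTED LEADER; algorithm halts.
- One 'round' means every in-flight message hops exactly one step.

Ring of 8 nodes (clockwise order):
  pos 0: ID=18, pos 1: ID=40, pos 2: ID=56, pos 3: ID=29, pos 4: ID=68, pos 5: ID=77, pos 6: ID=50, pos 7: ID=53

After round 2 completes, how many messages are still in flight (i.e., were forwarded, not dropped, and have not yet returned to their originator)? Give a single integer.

Answer: 2

Derivation:
Round 1: pos1(id40) recv 18: drop; pos2(id56) recv 40: drop; pos3(id29) recv 56: fwd; pos4(id68) recv 29: drop; pos5(id77) recv 68: drop; pos6(id50) recv 77: fwd; pos7(id53) recv 50: drop; pos0(id18) recv 53: fwd
Round 2: pos4(id68) recv 56: drop; pos7(id53) recv 77: fwd; pos1(id40) recv 53: fwd
After round 2: 2 messages still in flight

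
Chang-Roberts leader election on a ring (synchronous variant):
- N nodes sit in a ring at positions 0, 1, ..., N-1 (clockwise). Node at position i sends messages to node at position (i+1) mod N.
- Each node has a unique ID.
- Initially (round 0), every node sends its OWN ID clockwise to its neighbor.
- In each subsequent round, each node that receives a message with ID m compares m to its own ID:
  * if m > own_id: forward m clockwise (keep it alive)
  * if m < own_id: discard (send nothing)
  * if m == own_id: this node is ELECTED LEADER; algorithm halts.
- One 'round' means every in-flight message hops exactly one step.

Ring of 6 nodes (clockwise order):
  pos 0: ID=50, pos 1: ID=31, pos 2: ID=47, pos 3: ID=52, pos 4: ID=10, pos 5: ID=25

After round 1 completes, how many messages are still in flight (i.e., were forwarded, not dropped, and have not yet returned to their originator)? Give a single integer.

Answer: 2

Derivation:
Round 1: pos1(id31) recv 50: fwd; pos2(id47) recv 31: drop; pos3(id52) recv 47: drop; pos4(id10) recv 52: fwd; pos5(id25) recv 10: drop; pos0(id50) recv 25: drop
After round 1: 2 messages still in flight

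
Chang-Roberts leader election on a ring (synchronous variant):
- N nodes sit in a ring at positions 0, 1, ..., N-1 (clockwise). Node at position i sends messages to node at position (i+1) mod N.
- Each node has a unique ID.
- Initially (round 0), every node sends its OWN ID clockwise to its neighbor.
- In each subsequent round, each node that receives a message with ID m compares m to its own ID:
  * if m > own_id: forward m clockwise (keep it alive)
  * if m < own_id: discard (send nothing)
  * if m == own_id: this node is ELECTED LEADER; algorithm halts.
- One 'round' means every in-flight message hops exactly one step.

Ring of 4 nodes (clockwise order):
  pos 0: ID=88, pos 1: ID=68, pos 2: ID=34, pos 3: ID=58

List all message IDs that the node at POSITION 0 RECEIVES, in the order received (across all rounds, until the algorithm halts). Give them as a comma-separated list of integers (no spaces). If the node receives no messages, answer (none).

Answer: 58,68,88

Derivation:
Round 1: pos1(id68) recv 88: fwd; pos2(id34) recv 68: fwd; pos3(id58) recv 34: drop; pos0(id88) recv 58: drop
Round 2: pos2(id34) recv 88: fwd; pos3(id58) recv 68: fwd
Round 3: pos3(id58) recv 88: fwd; pos0(id88) recv 68: drop
Round 4: pos0(id88) recv 88: ELECTED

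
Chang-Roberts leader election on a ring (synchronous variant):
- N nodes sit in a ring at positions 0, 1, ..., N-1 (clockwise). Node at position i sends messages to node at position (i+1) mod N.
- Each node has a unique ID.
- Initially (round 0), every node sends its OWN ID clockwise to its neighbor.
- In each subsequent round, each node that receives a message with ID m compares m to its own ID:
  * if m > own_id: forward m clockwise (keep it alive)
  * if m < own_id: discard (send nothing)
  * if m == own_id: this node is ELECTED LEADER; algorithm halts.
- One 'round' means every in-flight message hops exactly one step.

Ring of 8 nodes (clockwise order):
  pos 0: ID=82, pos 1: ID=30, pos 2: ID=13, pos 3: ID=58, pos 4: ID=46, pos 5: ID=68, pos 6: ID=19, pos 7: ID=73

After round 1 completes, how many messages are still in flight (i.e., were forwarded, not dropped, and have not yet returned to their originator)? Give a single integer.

Round 1: pos1(id30) recv 82: fwd; pos2(id13) recv 30: fwd; pos3(id58) recv 13: drop; pos4(id46) recv 58: fwd; pos5(id68) recv 46: drop; pos6(id19) recv 68: fwd; pos7(id73) recv 19: drop; pos0(id82) recv 73: drop
After round 1: 4 messages still in flight

Answer: 4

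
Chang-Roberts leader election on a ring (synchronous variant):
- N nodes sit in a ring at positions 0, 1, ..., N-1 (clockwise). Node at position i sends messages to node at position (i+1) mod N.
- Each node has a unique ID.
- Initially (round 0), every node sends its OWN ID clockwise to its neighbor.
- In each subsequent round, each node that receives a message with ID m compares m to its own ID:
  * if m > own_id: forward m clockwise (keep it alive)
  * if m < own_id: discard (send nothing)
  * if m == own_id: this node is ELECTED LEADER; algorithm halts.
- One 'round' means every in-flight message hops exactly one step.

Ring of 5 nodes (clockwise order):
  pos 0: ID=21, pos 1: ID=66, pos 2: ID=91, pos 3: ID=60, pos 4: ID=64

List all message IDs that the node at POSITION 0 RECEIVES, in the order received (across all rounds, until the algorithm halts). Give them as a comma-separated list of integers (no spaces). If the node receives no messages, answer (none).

Answer: 64,91

Derivation:
Round 1: pos1(id66) recv 21: drop; pos2(id91) recv 66: drop; pos3(id60) recv 91: fwd; pos4(id64) recv 60: drop; pos0(id21) recv 64: fwd
Round 2: pos4(id64) recv 91: fwd; pos1(id66) recv 64: drop
Round 3: pos0(id21) recv 91: fwd
Round 4: pos1(id66) recv 91: fwd
Round 5: pos2(id91) recv 91: ELECTED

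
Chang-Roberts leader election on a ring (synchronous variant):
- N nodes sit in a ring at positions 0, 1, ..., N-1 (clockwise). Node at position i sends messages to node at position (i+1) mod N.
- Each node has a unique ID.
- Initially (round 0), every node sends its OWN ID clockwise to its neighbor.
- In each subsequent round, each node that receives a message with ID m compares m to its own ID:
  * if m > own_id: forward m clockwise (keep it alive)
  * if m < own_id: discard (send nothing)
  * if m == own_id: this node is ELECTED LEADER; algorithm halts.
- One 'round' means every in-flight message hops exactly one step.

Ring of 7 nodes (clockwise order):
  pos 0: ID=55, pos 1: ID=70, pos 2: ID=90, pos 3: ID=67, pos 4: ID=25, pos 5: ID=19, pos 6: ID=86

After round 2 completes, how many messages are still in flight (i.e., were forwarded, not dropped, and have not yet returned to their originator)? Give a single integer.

Answer: 3

Derivation:
Round 1: pos1(id70) recv 55: drop; pos2(id90) recv 70: drop; pos3(id67) recv 90: fwd; pos4(id25) recv 67: fwd; pos5(id19) recv 25: fwd; pos6(id86) recv 19: drop; pos0(id55) recv 86: fwd
Round 2: pos4(id25) recv 90: fwd; pos5(id19) recv 67: fwd; pos6(id86) recv 25: drop; pos1(id70) recv 86: fwd
After round 2: 3 messages still in flight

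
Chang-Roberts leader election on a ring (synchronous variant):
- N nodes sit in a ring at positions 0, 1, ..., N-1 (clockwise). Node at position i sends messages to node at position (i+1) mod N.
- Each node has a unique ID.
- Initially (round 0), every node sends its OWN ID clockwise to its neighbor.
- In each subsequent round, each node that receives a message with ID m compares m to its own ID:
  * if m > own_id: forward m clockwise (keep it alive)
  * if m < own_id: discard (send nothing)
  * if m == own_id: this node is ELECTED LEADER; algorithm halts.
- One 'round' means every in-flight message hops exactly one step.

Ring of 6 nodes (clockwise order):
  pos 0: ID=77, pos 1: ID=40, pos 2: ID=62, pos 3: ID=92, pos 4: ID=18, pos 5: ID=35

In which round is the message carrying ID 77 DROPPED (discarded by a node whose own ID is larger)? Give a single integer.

Answer: 3

Derivation:
Round 1: pos1(id40) recv 77: fwd; pos2(id62) recv 40: drop; pos3(id92) recv 62: drop; pos4(id18) recv 92: fwd; pos5(id35) recv 18: drop; pos0(id77) recv 35: drop
Round 2: pos2(id62) recv 77: fwd; pos5(id35) recv 92: fwd
Round 3: pos3(id92) recv 77: drop; pos0(id77) recv 92: fwd
Round 4: pos1(id40) recv 92: fwd
Round 5: pos2(id62) recv 92: fwd
Round 6: pos3(id92) recv 92: ELECTED
Message ID 77 originates at pos 0; dropped at pos 3 in round 3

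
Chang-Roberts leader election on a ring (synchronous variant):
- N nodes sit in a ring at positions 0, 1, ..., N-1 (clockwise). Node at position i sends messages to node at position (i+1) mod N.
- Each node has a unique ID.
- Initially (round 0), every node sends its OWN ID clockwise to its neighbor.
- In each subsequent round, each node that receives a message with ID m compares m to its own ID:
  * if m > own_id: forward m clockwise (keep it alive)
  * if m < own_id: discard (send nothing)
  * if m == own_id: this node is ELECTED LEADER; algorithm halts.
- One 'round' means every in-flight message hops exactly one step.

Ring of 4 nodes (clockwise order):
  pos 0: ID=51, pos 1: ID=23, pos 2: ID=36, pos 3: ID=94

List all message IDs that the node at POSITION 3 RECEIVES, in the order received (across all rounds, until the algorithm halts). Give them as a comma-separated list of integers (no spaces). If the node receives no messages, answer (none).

Answer: 36,51,94

Derivation:
Round 1: pos1(id23) recv 51: fwd; pos2(id36) recv 23: drop; pos3(id94) recv 36: drop; pos0(id51) recv 94: fwd
Round 2: pos2(id36) recv 51: fwd; pos1(id23) recv 94: fwd
Round 3: pos3(id94) recv 51: drop; pos2(id36) recv 94: fwd
Round 4: pos3(id94) recv 94: ELECTED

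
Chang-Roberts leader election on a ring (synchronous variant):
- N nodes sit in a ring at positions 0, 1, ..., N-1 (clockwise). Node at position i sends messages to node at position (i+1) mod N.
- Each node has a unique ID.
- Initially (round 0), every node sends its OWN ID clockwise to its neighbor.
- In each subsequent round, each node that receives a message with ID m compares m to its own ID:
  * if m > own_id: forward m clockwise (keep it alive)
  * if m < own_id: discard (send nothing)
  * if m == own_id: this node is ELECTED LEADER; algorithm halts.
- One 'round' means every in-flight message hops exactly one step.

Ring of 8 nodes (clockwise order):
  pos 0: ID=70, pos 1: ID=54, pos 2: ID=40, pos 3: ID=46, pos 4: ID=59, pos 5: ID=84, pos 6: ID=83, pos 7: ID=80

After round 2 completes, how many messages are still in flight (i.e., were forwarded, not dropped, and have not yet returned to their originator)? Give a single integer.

Answer: 5

Derivation:
Round 1: pos1(id54) recv 70: fwd; pos2(id40) recv 54: fwd; pos3(id46) recv 40: drop; pos4(id59) recv 46: drop; pos5(id84) recv 59: drop; pos6(id83) recv 84: fwd; pos7(id80) recv 83: fwd; pos0(id70) recv 80: fwd
Round 2: pos2(id40) recv 70: fwd; pos3(id46) recv 54: fwd; pos7(id80) recv 84: fwd; pos0(id70) recv 83: fwd; pos1(id54) recv 80: fwd
After round 2: 5 messages still in flight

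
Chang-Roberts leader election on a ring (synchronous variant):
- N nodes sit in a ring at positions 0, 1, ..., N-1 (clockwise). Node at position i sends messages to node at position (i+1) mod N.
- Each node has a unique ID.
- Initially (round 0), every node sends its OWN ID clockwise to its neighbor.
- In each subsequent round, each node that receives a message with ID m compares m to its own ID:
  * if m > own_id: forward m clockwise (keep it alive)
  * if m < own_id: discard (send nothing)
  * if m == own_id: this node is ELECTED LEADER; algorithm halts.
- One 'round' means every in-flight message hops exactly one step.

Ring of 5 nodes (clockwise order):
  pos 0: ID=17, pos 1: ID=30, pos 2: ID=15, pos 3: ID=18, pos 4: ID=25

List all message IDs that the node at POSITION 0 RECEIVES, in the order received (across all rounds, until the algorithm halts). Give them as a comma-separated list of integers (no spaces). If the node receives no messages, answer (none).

Answer: 25,30

Derivation:
Round 1: pos1(id30) recv 17: drop; pos2(id15) recv 30: fwd; pos3(id18) recv 15: drop; pos4(id25) recv 18: drop; pos0(id17) recv 25: fwd
Round 2: pos3(id18) recv 30: fwd; pos1(id30) recv 25: drop
Round 3: pos4(id25) recv 30: fwd
Round 4: pos0(id17) recv 30: fwd
Round 5: pos1(id30) recv 30: ELECTED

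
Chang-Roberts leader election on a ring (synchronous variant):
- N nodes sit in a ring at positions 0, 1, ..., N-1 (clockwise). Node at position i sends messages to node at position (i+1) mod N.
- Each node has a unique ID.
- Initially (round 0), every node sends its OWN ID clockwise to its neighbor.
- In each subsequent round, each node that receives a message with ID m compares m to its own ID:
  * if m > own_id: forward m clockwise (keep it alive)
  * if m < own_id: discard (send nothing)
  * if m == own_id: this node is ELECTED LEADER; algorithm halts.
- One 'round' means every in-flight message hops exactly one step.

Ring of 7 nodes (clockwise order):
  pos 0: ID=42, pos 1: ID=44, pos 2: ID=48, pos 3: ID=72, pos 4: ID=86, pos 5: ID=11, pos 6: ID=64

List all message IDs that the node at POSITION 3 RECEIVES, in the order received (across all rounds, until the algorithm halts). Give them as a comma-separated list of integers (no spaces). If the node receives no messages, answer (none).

Round 1: pos1(id44) recv 42: drop; pos2(id48) recv 44: drop; pos3(id72) recv 48: drop; pos4(id86) recv 72: drop; pos5(id11) recv 86: fwd; pos6(id64) recv 11: drop; pos0(id42) recv 64: fwd
Round 2: pos6(id64) recv 86: fwd; pos1(id44) recv 64: fwd
Round 3: pos0(id42) recv 86: fwd; pos2(id48) recv 64: fwd
Round 4: pos1(id44) recv 86: fwd; pos3(id72) recv 64: drop
Round 5: pos2(id48) recv 86: fwd
Round 6: pos3(id72) recv 86: fwd
Round 7: pos4(id86) recv 86: ELECTED

Answer: 48,64,86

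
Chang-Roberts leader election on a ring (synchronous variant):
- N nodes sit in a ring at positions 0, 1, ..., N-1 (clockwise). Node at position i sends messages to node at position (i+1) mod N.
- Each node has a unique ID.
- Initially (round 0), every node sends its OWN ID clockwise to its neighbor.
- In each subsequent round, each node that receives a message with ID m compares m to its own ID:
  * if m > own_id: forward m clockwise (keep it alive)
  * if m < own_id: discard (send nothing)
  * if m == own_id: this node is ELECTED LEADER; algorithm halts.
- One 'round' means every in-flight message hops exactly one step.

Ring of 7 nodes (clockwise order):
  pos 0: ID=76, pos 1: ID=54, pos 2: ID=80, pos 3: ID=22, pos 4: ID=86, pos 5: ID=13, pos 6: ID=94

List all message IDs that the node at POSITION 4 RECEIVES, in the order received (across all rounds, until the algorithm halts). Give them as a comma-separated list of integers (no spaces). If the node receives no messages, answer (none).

Round 1: pos1(id54) recv 76: fwd; pos2(id80) recv 54: drop; pos3(id22) recv 80: fwd; pos4(id86) recv 22: drop; pos5(id13) recv 86: fwd; pos6(id94) recv 13: drop; pos0(id76) recv 94: fwd
Round 2: pos2(id80) recv 76: drop; pos4(id86) recv 80: drop; pos6(id94) recv 86: drop; pos1(id54) recv 94: fwd
Round 3: pos2(id80) recv 94: fwd
Round 4: pos3(id22) recv 94: fwd
Round 5: pos4(id86) recv 94: fwd
Round 6: pos5(id13) recv 94: fwd
Round 7: pos6(id94) recv 94: ELECTED

Answer: 22,80,94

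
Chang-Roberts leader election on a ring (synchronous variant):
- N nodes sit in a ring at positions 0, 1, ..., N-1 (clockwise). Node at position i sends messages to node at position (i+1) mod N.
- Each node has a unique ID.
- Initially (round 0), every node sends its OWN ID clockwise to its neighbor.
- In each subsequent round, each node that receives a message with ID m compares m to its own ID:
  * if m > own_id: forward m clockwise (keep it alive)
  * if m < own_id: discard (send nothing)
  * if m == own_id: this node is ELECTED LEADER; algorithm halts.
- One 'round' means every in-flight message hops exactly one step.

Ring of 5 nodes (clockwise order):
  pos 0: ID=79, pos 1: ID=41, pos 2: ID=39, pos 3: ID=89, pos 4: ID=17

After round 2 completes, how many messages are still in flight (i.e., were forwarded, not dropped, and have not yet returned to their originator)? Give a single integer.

Answer: 2

Derivation:
Round 1: pos1(id41) recv 79: fwd; pos2(id39) recv 41: fwd; pos3(id89) recv 39: drop; pos4(id17) recv 89: fwd; pos0(id79) recv 17: drop
Round 2: pos2(id39) recv 79: fwd; pos3(id89) recv 41: drop; pos0(id79) recv 89: fwd
After round 2: 2 messages still in flight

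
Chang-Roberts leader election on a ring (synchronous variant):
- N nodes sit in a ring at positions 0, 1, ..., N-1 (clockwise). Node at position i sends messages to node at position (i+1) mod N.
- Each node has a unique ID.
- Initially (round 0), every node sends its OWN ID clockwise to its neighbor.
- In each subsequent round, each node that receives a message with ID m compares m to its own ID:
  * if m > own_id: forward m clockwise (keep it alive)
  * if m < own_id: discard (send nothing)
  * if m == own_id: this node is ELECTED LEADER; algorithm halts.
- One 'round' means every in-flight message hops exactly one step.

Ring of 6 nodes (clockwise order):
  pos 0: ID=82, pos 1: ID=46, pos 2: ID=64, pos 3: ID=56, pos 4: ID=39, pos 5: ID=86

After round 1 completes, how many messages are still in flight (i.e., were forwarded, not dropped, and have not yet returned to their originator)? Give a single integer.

Round 1: pos1(id46) recv 82: fwd; pos2(id64) recv 46: drop; pos3(id56) recv 64: fwd; pos4(id39) recv 56: fwd; pos5(id86) recv 39: drop; pos0(id82) recv 86: fwd
After round 1: 4 messages still in flight

Answer: 4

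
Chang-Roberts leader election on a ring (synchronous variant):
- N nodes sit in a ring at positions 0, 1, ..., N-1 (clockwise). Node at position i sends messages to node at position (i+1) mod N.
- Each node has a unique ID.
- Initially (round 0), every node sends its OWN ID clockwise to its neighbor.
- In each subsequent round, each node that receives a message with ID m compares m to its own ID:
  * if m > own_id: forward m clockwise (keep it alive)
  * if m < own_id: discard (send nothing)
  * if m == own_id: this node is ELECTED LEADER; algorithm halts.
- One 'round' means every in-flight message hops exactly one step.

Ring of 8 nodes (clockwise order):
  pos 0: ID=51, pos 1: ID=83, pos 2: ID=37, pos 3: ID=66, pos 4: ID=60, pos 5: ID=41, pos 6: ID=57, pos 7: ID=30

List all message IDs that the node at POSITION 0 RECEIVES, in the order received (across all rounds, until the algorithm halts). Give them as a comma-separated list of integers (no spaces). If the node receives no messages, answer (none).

Round 1: pos1(id83) recv 51: drop; pos2(id37) recv 83: fwd; pos3(id66) recv 37: drop; pos4(id60) recv 66: fwd; pos5(id41) recv 60: fwd; pos6(id57) recv 41: drop; pos7(id30) recv 57: fwd; pos0(id51) recv 30: drop
Round 2: pos3(id66) recv 83: fwd; pos5(id41) recv 66: fwd; pos6(id57) recv 60: fwd; pos0(id51) recv 57: fwd
Round 3: pos4(id60) recv 83: fwd; pos6(id57) recv 66: fwd; pos7(id30) recv 60: fwd; pos1(id83) recv 57: drop
Round 4: pos5(id41) recv 83: fwd; pos7(id30) recv 66: fwd; pos0(id51) recv 60: fwd
Round 5: pos6(id57) recv 83: fwd; pos0(id51) recv 66: fwd; pos1(id83) recv 60: drop
Round 6: pos7(id30) recv 83: fwd; pos1(id83) recv 66: drop
Round 7: pos0(id51) recv 83: fwd
Round 8: pos1(id83) recv 83: ELECTED

Answer: 30,57,60,66,83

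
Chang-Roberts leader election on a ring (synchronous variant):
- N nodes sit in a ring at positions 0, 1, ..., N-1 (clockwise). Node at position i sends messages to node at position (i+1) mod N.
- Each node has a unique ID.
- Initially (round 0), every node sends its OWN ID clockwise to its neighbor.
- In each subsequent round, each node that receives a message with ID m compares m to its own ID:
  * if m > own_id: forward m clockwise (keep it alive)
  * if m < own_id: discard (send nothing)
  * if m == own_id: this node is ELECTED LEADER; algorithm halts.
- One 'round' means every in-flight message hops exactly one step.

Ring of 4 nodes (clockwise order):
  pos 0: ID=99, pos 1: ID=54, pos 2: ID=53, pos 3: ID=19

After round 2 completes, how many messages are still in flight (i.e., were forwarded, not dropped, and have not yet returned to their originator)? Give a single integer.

Round 1: pos1(id54) recv 99: fwd; pos2(id53) recv 54: fwd; pos3(id19) recv 53: fwd; pos0(id99) recv 19: drop
Round 2: pos2(id53) recv 99: fwd; pos3(id19) recv 54: fwd; pos0(id99) recv 53: drop
After round 2: 2 messages still in flight

Answer: 2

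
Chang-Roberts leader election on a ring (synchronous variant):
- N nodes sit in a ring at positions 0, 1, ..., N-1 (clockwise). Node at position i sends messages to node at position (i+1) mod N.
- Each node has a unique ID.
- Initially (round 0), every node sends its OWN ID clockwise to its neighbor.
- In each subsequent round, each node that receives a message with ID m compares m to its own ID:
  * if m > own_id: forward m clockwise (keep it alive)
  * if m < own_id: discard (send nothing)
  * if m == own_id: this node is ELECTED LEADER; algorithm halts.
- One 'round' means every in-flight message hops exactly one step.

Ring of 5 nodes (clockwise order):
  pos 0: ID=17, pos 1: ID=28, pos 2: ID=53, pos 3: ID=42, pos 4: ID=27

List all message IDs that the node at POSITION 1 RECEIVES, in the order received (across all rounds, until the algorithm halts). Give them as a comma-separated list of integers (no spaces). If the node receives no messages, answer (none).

Answer: 17,27,42,53

Derivation:
Round 1: pos1(id28) recv 17: drop; pos2(id53) recv 28: drop; pos3(id42) recv 53: fwd; pos4(id27) recv 42: fwd; pos0(id17) recv 27: fwd
Round 2: pos4(id27) recv 53: fwd; pos0(id17) recv 42: fwd; pos1(id28) recv 27: drop
Round 3: pos0(id17) recv 53: fwd; pos1(id28) recv 42: fwd
Round 4: pos1(id28) recv 53: fwd; pos2(id53) recv 42: drop
Round 5: pos2(id53) recv 53: ELECTED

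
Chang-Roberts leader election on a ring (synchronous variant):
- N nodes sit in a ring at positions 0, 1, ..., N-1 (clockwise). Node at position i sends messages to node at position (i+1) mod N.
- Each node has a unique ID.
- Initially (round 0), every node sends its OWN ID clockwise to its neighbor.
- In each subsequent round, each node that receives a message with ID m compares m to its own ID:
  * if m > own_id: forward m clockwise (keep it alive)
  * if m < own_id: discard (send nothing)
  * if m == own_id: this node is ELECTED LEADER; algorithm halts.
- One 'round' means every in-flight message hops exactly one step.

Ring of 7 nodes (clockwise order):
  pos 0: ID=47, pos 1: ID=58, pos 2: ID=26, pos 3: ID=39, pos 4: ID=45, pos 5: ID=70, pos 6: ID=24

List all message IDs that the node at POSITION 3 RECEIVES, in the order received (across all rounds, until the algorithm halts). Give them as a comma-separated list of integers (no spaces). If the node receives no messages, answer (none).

Answer: 26,58,70

Derivation:
Round 1: pos1(id58) recv 47: drop; pos2(id26) recv 58: fwd; pos3(id39) recv 26: drop; pos4(id45) recv 39: drop; pos5(id70) recv 45: drop; pos6(id24) recv 70: fwd; pos0(id47) recv 24: drop
Round 2: pos3(id39) recv 58: fwd; pos0(id47) recv 70: fwd
Round 3: pos4(id45) recv 58: fwd; pos1(id58) recv 70: fwd
Round 4: pos5(id70) recv 58: drop; pos2(id26) recv 70: fwd
Round 5: pos3(id39) recv 70: fwd
Round 6: pos4(id45) recv 70: fwd
Round 7: pos5(id70) recv 70: ELECTED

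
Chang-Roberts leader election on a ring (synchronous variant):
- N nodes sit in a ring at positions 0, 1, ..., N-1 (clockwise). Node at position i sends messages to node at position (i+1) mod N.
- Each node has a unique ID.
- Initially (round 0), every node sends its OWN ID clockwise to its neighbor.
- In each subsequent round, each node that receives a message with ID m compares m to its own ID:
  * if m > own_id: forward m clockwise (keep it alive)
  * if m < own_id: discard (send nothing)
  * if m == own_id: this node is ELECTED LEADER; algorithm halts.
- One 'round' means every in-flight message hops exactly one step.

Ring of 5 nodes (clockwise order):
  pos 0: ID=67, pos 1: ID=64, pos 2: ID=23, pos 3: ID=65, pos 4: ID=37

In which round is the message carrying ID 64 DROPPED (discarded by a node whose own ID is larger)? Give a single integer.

Round 1: pos1(id64) recv 67: fwd; pos2(id23) recv 64: fwd; pos3(id65) recv 23: drop; pos4(id37) recv 65: fwd; pos0(id67) recv 37: drop
Round 2: pos2(id23) recv 67: fwd; pos3(id65) recv 64: drop; pos0(id67) recv 65: drop
Round 3: pos3(id65) recv 67: fwd
Round 4: pos4(id37) recv 67: fwd
Round 5: pos0(id67) recv 67: ELECTED
Message ID 64 originates at pos 1; dropped at pos 3 in round 2

Answer: 2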